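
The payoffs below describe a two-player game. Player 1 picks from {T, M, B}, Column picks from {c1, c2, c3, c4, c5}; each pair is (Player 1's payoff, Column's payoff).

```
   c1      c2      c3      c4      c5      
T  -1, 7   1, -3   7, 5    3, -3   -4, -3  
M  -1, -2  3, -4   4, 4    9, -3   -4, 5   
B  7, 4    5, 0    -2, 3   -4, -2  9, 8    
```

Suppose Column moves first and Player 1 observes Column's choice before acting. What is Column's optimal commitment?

Solve by backward induction (Column leads).
- c1 → Player 1 plays B (best of -1, -1, 7); Column gets 4.
- c2 → Player 1 plays B (best of 1, 3, 5); Column gets 0.
- c3 → Player 1 plays T (best of 7, 4, -2); Column gets 5.
- c4 → Player 1 plays M (best of 3, 9, -4); Column gets -3.
- c5 → Player 1 plays B (best of -4, -4, 9); Column gets 8.
Column's induced payoffs are 4, 0, 5, -3, 8, so Column commits to c5. Subgame-perfect outcome: (B, c5) with payoffs (9, 8).

c5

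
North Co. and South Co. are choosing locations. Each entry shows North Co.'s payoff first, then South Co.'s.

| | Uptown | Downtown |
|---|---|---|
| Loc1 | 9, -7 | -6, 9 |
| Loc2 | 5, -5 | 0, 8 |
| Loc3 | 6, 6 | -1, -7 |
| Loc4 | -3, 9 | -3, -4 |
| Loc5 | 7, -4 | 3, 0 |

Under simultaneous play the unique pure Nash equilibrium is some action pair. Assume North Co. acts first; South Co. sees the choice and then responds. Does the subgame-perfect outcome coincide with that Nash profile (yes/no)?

no

Backward induction with North Co. moving first.
- Loc1: South Co. compares -7, 9 and picks Downtown; North Co. would get -6.
- Loc2: South Co. compares -5, 8 and picks Downtown; North Co. would get 0.
- Loc3: South Co. compares 6, -7 and picks Uptown; North Co. would get 6.
- Loc4: South Co. compares 9, -4 and picks Uptown; North Co. would get -3.
- Loc5: South Co. compares -4, 0 and picks Downtown; North Co. would get 3.
Among -6, 0, 6, -3, 3, the best is 6 at Loc3. Subgame-perfect outcome: (Loc3, Uptown) with payoffs (6, 6).
Under simultaneous play:
North Co.'s best replies: Uptown→Loc1; Downtown→Loc5.
South Co.'s best replies: Loc1→Downtown; Loc2→Downtown; Loc3→Uptown; Loc4→Uptown; Loc5→Downtown.
The unique mutual best reply is (Loc5, Downtown), giving (3, 0).
Sequential outcome (Loc3, Uptown) differs from the Nash profile (Loc5, Downtown).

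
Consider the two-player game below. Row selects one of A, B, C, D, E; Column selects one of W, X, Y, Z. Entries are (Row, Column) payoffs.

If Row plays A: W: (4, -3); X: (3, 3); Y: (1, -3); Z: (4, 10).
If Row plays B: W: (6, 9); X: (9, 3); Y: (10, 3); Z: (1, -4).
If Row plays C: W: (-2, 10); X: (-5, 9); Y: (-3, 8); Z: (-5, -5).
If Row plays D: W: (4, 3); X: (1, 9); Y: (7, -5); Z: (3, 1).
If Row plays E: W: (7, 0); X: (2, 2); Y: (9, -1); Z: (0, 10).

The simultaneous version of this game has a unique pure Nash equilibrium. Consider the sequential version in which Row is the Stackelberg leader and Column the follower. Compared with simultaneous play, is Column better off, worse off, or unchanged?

worse off

Column best-responds to each possible Row move:
- A → Column plays Z (best of -3, 3, -3, 10); Row gets 4.
- B → Column plays W (best of 9, 3, 3, -4); Row gets 6.
- C → Column plays W (best of 10, 9, 8, -5); Row gets -2.
- D → Column plays X (best of 3, 9, -5, 1); Row gets 1.
- E → Column plays Z (best of 0, 2, -1, 10); Row gets 0.
Maximizing over 4, 6, -2, 1, 0, Row chooses B. Subgame-perfect outcome: (B, W) with payoffs (6, 9).
For the simultaneous game, intersect best replies.
Row's best replies: W→E; X→B; Y→B; Z→A.
Column's best replies: A→Z; B→W; C→W; D→X; E→Z.
Only (A, Z) has each player best-responding; Nash payoffs (4, 10).
Column earns 9 sequentially versus 10 at the Nash outcome: worse off.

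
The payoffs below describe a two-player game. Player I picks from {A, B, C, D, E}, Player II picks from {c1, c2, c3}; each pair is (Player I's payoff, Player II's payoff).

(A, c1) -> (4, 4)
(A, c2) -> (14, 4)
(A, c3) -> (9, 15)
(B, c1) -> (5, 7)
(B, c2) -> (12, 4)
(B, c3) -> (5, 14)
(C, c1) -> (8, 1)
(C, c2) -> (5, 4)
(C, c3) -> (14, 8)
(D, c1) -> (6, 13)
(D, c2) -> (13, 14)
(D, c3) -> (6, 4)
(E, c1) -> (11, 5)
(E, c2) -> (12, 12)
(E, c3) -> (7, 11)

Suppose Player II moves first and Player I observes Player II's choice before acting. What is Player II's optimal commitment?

c3

Player I best-responds to each possible Player II move:
- c1: BR = E, leader payoff 5.
- c2: BR = A, leader payoff 4.
- c3: BR = C, leader payoff 8.
Maximizing over 5, 4, 8, Player II chooses c3. Subgame-perfect outcome: (C, c3) with payoffs (14, 8).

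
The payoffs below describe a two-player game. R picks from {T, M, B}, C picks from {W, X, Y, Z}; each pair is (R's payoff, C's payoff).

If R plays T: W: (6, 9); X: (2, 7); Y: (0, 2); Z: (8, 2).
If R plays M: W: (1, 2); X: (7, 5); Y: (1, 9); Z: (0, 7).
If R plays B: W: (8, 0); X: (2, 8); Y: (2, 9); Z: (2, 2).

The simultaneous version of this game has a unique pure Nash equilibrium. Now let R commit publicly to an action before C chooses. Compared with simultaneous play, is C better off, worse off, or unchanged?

unchanged

Solve by backward induction (R leads).
- T: BR = W, leader payoff 6.
- M: BR = Y, leader payoff 1.
- B: BR = Y, leader payoff 2.
R's induced payoffs are 6, 1, 2, so R commits to T. Subgame-perfect outcome: (T, W) with payoffs (6, 9).
For the simultaneous game, intersect best replies.
R's best replies: W→B; X→M; Y→B; Z→T.
C's best replies: T→W; M→Y; B→Y.
Only (B, Y) has each player best-responding; Nash payoffs (2, 9).
C earns 9 sequentially versus 9 at the Nash outcome: unchanged.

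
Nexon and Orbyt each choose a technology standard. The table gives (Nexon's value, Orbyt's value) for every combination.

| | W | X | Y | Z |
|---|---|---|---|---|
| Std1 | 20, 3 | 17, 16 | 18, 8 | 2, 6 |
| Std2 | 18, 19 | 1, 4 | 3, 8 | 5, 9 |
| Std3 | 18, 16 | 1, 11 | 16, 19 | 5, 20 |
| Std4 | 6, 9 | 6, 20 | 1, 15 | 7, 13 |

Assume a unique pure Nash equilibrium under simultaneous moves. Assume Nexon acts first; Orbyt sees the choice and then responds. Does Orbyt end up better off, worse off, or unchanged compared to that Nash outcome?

Solve by backward induction (Nexon leads).
- Std1: BR = X, leader payoff 17.
- Std2: BR = W, leader payoff 18.
- Std3: BR = Z, leader payoff 5.
- Std4: BR = X, leader payoff 6.
Maximizing over 17, 18, 5, 6, Nexon chooses Std2. Subgame-perfect outcome: (Std2, W) with payoffs (18, 19).
Under simultaneous play:
Nexon's best replies: W→Std1; X→Std1; Y→Std1; Z→Std4.
Orbyt's best replies: Std1→X; Std2→W; Std3→Z; Std4→X.
The unique mutual best reply is (Std1, X), giving (17, 16).
Orbyt earns 19 sequentially versus 16 at the Nash outcome: better off.

better off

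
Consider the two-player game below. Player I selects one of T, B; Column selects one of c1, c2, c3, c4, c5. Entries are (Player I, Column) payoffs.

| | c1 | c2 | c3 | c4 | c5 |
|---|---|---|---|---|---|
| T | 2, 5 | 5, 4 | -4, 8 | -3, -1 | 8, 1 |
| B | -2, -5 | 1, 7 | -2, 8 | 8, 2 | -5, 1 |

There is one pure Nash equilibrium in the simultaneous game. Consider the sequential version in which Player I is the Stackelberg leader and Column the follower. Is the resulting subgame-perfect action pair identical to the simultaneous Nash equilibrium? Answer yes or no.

Solve by backward induction (Player I leads).
- T → Column plays c3 (best of 5, 4, 8, -1, 1); Player I gets -4.
- B → Column plays c3 (best of -5, 7, 8, 2, 1); Player I gets -2.
Maximizing over -4, -2, Player I chooses B. Subgame-perfect outcome: (B, c3) with payoffs (-2, 8).
For the simultaneous game, intersect best replies.
Player I's best replies: c1→T; c2→T; c3→B; c4→B; c5→T.
Column's best replies: T→c3; B→c3.
The unique mutual best reply is (B, c3), giving (-2, 8).
Sequential outcome (B, c3) coincides with the Nash profile (B, c3).

yes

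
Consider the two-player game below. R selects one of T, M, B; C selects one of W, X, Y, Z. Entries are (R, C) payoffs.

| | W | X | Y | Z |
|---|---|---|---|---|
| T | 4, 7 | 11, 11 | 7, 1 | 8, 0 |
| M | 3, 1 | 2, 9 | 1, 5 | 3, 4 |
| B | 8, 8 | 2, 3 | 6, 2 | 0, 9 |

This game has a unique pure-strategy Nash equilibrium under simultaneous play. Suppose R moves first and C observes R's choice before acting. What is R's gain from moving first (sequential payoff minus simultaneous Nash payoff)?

0

Backward induction with R moving first.
- T: C compares 7, 11, 1, 0 and picks X; R would get 11.
- M: C compares 1, 9, 5, 4 and picks X; R would get 2.
- B: C compares 8, 3, 2, 9 and picks Z; R would get 0.
Among 11, 2, 0, the best is 11 at T. Subgame-perfect outcome: (T, X) with payoffs (11, 11).
Now find the simultaneous Nash equilibrium.
R's best replies: W→B; X→T; Y→T; Z→T.
C's best replies: T→X; M→X; B→Z.
The unique mutual best reply is (T, X), giving (11, 11).
R's commitment gain: 11 − 11 = 0.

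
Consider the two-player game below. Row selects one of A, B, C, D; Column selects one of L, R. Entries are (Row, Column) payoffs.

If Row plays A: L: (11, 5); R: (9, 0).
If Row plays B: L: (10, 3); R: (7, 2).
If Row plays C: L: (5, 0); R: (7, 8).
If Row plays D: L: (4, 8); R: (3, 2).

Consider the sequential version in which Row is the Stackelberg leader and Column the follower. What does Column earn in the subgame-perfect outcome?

5

Column best-responds to each possible Row move:
- A: Column compares 5, 0 and picks L; Row would get 11.
- B: Column compares 3, 2 and picks L; Row would get 10.
- C: Column compares 0, 8 and picks R; Row would get 7.
- D: Column compares 8, 2 and picks L; Row would get 4.
Maximizing over 11, 10, 7, 4, Row chooses A. Subgame-perfect outcome: (A, L) with payoffs (11, 5).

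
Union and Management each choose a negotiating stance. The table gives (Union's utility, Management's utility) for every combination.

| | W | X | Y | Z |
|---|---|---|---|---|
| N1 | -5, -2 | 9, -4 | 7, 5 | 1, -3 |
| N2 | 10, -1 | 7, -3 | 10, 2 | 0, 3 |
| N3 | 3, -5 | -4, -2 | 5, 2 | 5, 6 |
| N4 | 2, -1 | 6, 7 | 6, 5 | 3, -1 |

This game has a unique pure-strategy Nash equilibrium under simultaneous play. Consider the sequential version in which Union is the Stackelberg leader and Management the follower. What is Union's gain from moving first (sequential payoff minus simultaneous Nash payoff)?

Solve by backward induction (Union leads).
- N1: Management compares -2, -4, 5, -3 and picks Y; Union would get 7.
- N2: Management compares -1, -3, 2, 3 and picks Z; Union would get 0.
- N3: Management compares -5, -2, 2, 6 and picks Z; Union would get 5.
- N4: Management compares -1, 7, 5, -1 and picks X; Union would get 6.
Maximizing over 7, 0, 5, 6, Union chooses N1. Subgame-perfect outcome: (N1, Y) with payoffs (7, 5).
For the simultaneous game, intersect best replies.
Union's best replies: W→N2; X→N1; Y→N2; Z→N3.
Management's best replies: N1→Y; N2→Z; N3→Z; N4→X.
Only (N3, Z) has each player best-responding; Nash payoffs (5, 6).
Union's commitment gain: 7 − 5 = 2.

2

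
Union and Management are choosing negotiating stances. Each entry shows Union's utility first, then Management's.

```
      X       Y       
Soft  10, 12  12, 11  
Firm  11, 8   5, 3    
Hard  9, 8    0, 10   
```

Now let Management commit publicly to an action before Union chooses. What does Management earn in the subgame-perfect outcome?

Work backward from Union's decision.
- X → Union plays Firm (best of 10, 11, 9); Management gets 8.
- Y → Union plays Soft (best of 12, 5, 0); Management gets 11.
Management's induced payoffs are 8, 11, so Management commits to Y. Subgame-perfect outcome: (Soft, Y) with payoffs (12, 11).

11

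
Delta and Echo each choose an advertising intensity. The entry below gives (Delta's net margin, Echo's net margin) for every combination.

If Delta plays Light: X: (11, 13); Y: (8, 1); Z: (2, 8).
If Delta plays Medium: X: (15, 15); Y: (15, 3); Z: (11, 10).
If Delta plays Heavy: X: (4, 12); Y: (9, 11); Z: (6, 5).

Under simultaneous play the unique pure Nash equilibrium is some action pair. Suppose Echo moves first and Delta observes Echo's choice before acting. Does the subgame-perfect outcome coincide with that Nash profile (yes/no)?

Solve by backward induction (Echo leads).
- X: Delta compares 11, 15, 4 and picks Medium; Echo would get 15.
- Y: Delta compares 8, 15, 9 and picks Medium; Echo would get 3.
- Z: Delta compares 2, 11, 6 and picks Medium; Echo would get 10.
Among 15, 3, 10, the best is 15 at X. Subgame-perfect outcome: (Medium, X) with payoffs (15, 15).
For the simultaneous game, intersect best replies.
Delta's best replies: X→Medium; Y→Medium; Z→Medium.
Echo's best replies: Light→X; Medium→X; Heavy→X.
Only (Medium, X) has each player best-responding; Nash payoffs (15, 15).
Sequential outcome (Medium, X) coincides with the Nash profile (Medium, X).

yes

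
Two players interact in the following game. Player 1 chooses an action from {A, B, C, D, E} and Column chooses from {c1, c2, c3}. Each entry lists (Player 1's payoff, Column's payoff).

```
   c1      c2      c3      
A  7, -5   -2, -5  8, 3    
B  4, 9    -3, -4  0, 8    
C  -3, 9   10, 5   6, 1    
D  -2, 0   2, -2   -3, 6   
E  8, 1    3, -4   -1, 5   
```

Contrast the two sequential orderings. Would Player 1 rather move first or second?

second

If Player 1 leads: Column's best replies are A→c3, B→c1, C→c1, D→c3, E→c3; Player 1's induced payoffs 8, 4, -3, -3, -1; outcome (A, c3), payoffs (8, 3).
If Column leads: Player 1's best replies are c1→E, c2→C, c3→A; Column's induced payoffs 1, 5, 3; outcome (C, c2), payoffs (10, 5).
Player 1 gets 8 moving first and 10 moving second, so Player 1 prefers to move second.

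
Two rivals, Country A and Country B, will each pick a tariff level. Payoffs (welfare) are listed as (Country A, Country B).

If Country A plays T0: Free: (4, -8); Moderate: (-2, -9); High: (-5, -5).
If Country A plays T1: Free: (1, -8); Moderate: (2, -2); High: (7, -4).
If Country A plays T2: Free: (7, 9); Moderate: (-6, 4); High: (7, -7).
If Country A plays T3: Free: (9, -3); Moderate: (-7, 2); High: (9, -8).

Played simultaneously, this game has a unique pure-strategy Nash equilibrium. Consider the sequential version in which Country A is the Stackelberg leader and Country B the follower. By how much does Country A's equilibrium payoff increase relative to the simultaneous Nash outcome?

5

Work backward from Country B's decision.
- T0: Country B compares -8, -9, -5 and picks High; Country A would get -5.
- T1: Country B compares -8, -2, -4 and picks Moderate; Country A would get 2.
- T2: Country B compares 9, 4, -7 and picks Free; Country A would get 7.
- T3: Country B compares -3, 2, -8 and picks Moderate; Country A would get -7.
Among -5, 2, 7, -7, the best is 7 at T2. Subgame-perfect outcome: (T2, Free) with payoffs (7, 9).
Under simultaneous play:
Country A's best replies: Free→T3; Moderate→T1; High→T3.
Country B's best replies: T0→High; T1→Moderate; T2→Free; T3→Moderate.
Only (T1, Moderate) has each player best-responding; Nash payoffs (2, -2).
Country A's commitment gain: 7 − 2 = 5.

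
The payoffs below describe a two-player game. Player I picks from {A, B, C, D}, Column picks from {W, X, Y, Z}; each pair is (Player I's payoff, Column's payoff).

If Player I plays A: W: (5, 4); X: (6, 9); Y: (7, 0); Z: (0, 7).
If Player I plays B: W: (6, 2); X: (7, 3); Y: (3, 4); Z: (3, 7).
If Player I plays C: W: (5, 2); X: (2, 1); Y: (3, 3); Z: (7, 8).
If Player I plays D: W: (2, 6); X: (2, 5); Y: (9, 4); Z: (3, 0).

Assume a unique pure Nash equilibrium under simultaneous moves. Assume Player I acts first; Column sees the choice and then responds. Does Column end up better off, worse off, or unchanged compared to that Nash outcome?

unchanged

Solve by backward induction (Player I leads).
- A: BR = X, leader payoff 6.
- B: BR = Z, leader payoff 3.
- C: BR = Z, leader payoff 7.
- D: BR = W, leader payoff 2.
Among 6, 3, 7, 2, the best is 7 at C. Subgame-perfect outcome: (C, Z) with payoffs (7, 8).
Now find the simultaneous Nash equilibrium.
Player I's best replies: W→B; X→B; Y→D; Z→C.
Column's best replies: A→X; B→Z; C→Z; D→W.
The unique mutual best reply is (C, Z), giving (7, 8).
Column earns 8 sequentially versus 8 at the Nash outcome: unchanged.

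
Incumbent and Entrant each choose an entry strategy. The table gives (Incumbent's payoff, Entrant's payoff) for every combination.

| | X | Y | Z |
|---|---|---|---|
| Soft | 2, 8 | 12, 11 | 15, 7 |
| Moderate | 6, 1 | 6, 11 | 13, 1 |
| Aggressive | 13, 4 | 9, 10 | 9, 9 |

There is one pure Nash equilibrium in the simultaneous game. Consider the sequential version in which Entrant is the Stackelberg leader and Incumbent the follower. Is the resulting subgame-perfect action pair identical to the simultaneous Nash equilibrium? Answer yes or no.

Backward induction with Entrant moving first.
- X: Incumbent compares 2, 6, 13 and picks Aggressive; Entrant would get 4.
- Y: Incumbent compares 12, 6, 9 and picks Soft; Entrant would get 11.
- Z: Incumbent compares 15, 13, 9 and picks Soft; Entrant would get 7.
Maximizing over 4, 11, 7, Entrant chooses Y. Subgame-perfect outcome: (Soft, Y) with payoffs (12, 11).
For the simultaneous game, intersect best replies.
Incumbent's best replies: X→Aggressive; Y→Soft; Z→Soft.
Entrant's best replies: Soft→Y; Moderate→Y; Aggressive→Y.
Only (Soft, Y) has each player best-responding; Nash payoffs (12, 11).
Sequential outcome (Soft, Y) coincides with the Nash profile (Soft, Y).

yes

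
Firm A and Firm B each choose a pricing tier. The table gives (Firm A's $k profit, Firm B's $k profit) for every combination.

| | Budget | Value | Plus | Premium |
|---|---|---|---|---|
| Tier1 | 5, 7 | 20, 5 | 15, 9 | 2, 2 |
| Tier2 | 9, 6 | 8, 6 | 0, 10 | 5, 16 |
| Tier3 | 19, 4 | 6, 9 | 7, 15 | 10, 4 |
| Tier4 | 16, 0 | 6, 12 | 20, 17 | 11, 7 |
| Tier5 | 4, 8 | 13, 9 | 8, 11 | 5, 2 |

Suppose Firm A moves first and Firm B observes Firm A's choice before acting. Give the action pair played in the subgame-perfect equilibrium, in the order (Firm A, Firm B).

(Tier4, Plus)

Solve by backward induction (Firm A leads).
- Tier1 → Firm B plays Plus (best of 7, 5, 9, 2); Firm A gets 15.
- Tier2 → Firm B plays Premium (best of 6, 6, 10, 16); Firm A gets 5.
- Tier3 → Firm B plays Plus (best of 4, 9, 15, 4); Firm A gets 7.
- Tier4 → Firm B plays Plus (best of 0, 12, 17, 7); Firm A gets 20.
- Tier5 → Firm B plays Plus (best of 8, 9, 11, 2); Firm A gets 8.
Among 15, 5, 7, 20, 8, the best is 20 at Tier4. Subgame-perfect outcome: (Tier4, Plus) with payoffs (20, 17).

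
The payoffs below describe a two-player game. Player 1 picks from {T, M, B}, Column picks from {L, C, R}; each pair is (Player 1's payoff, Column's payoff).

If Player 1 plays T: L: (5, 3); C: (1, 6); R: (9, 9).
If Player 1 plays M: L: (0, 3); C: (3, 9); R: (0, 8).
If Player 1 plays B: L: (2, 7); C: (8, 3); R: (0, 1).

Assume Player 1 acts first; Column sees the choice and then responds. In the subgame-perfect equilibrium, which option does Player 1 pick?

Column best-responds to each possible Player 1 move:
- T → Column plays R (best of 3, 6, 9); Player 1 gets 9.
- M → Column plays C (best of 3, 9, 8); Player 1 gets 3.
- B → Column plays L (best of 7, 3, 1); Player 1 gets 2.
Maximizing over 9, 3, 2, Player 1 chooses T. Subgame-perfect outcome: (T, R) with payoffs (9, 9).

T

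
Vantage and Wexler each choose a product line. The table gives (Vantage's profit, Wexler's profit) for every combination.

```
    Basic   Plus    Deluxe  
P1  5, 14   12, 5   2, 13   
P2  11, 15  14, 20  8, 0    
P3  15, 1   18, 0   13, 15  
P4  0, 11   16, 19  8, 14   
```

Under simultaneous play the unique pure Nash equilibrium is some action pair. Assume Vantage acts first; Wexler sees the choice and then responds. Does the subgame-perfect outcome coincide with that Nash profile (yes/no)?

Solve by backward induction (Vantage leads).
- P1: Wexler compares 14, 5, 13 and picks Basic; Vantage would get 5.
- P2: Wexler compares 15, 20, 0 and picks Plus; Vantage would get 14.
- P3: Wexler compares 1, 0, 15 and picks Deluxe; Vantage would get 13.
- P4: Wexler compares 11, 19, 14 and picks Plus; Vantage would get 16.
Maximizing over 5, 14, 13, 16, Vantage chooses P4. Subgame-perfect outcome: (P4, Plus) with payoffs (16, 19).
Now find the simultaneous Nash equilibrium.
Vantage's best replies: Basic→P3; Plus→P3; Deluxe→P3.
Wexler's best replies: P1→Basic; P2→Plus; P3→Deluxe; P4→Plus.
Only (P3, Deluxe) has each player best-responding; Nash payoffs (13, 15).
Sequential outcome (P4, Plus) differs from the Nash profile (P3, Deluxe).

no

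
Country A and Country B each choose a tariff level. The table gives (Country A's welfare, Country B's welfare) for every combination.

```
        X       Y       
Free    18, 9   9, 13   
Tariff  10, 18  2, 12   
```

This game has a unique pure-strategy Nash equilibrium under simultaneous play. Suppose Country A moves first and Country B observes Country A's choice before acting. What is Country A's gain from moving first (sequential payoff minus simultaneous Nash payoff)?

1

Country B best-responds to each possible Country A move:
- Free: BR = Y, leader payoff 9.
- Tariff: BR = X, leader payoff 10.
Among 9, 10, the best is 10 at Tariff. Subgame-perfect outcome: (Tariff, X) with payoffs (10, 18).
For the simultaneous game, intersect best replies.
Country A's best replies: X→Free; Y→Free.
Country B's best replies: Free→Y; Tariff→X.
The unique mutual best reply is (Free, Y), giving (9, 13).
Country A's commitment gain: 10 − 9 = 1.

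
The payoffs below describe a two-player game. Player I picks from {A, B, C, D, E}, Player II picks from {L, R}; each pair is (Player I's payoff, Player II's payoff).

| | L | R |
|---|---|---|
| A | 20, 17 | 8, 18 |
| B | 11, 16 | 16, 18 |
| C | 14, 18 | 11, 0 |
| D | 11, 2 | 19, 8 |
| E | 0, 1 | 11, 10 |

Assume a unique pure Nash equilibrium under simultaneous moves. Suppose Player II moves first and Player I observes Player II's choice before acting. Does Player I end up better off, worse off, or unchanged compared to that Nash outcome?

better off

Work backward from Player I's decision.
- L: BR = A, leader payoff 17.
- R: BR = D, leader payoff 8.
Among 17, 8, the best is 17 at L. Subgame-perfect outcome: (A, L) with payoffs (20, 17).
Under simultaneous play:
Player I's best replies: L→A; R→D.
Player II's best replies: A→R; B→R; C→L; D→R; E→R.
Only (D, R) has each player best-responding; Nash payoffs (19, 8).
Player I earns 20 sequentially versus 19 at the Nash outcome: better off.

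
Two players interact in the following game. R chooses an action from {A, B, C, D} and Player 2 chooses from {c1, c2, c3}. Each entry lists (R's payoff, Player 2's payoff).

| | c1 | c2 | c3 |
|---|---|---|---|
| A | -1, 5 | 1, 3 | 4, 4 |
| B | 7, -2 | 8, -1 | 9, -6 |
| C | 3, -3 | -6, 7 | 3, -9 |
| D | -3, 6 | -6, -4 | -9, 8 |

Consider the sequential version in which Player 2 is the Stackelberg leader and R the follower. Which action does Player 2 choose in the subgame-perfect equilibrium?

c2

Work backward from R's decision.
- c1 → R plays B (best of -1, 7, 3, -3); Player 2 gets -2.
- c2 → R plays B (best of 1, 8, -6, -6); Player 2 gets -1.
- c3 → R plays B (best of 4, 9, 3, -9); Player 2 gets -6.
Maximizing over -2, -1, -6, Player 2 chooses c2. Subgame-perfect outcome: (B, c2) with payoffs (8, -1).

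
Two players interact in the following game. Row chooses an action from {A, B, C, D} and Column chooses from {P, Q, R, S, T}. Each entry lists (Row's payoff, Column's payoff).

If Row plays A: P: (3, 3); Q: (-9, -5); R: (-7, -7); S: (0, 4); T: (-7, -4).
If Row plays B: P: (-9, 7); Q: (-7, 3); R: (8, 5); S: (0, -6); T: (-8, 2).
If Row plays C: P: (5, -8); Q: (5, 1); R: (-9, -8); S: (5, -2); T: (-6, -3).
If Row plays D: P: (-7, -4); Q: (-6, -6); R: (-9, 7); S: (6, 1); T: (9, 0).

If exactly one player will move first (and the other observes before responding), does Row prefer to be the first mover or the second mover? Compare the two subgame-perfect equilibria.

If Row leads: Column's best replies are A→S, B→P, C→Q, D→R; Row's induced payoffs 0, -9, 5, -9; outcome (C, Q), payoffs (5, 1).
If Column leads: Row's best replies are P→C, Q→C, R→B, S→D, T→D; Column's induced payoffs -8, 1, 5, 1, 0; outcome (B, R), payoffs (8, 5).
Row gets 5 moving first and 8 moving second, so Row prefers to move second.

second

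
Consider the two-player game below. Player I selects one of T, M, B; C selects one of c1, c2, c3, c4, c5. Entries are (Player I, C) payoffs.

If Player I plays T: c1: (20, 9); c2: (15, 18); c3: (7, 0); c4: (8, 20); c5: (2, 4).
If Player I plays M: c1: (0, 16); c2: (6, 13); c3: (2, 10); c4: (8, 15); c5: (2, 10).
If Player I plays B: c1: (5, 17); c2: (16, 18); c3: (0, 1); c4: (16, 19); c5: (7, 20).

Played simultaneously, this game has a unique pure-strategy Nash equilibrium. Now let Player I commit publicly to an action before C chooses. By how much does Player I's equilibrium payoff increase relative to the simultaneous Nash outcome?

Solve by backward induction (Player I leads).
- T → C plays c4 (best of 9, 18, 0, 20, 4); Player I gets 8.
- M → C plays c1 (best of 16, 13, 10, 15, 10); Player I gets 0.
- B → C plays c5 (best of 17, 18, 1, 19, 20); Player I gets 7.
Maximizing over 8, 0, 7, Player I chooses T. Subgame-perfect outcome: (T, c4) with payoffs (8, 20).
For the simultaneous game, intersect best replies.
Player I's best replies: c1→T; c2→B; c3→T; c4→B; c5→B.
C's best replies: T→c4; M→c1; B→c5.
Only (B, c5) has each player best-responding; Nash payoffs (7, 20).
Player I's commitment gain: 8 − 7 = 1.

1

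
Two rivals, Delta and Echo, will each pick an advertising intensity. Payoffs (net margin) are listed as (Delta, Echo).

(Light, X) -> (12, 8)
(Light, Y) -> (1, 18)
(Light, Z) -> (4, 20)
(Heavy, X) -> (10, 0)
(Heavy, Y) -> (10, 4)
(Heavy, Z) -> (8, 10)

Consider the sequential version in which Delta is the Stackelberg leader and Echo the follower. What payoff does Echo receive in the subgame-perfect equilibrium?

Echo best-responds to each possible Delta move:
- Light: Echo compares 8, 18, 20 and picks Z; Delta would get 4.
- Heavy: Echo compares 0, 4, 10 and picks Z; Delta would get 8.
Maximizing over 4, 8, Delta chooses Heavy. Subgame-perfect outcome: (Heavy, Z) with payoffs (8, 10).

10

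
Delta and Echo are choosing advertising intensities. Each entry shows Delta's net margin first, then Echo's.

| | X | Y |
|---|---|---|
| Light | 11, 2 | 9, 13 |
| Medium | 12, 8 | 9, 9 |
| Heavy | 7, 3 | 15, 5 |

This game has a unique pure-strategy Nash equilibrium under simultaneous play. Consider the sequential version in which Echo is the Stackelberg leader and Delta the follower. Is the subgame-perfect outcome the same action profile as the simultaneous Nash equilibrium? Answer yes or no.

Solve by backward induction (Echo leads).
- X: BR = Medium, leader payoff 8.
- Y: BR = Heavy, leader payoff 5.
Maximizing over 8, 5, Echo chooses X. Subgame-perfect outcome: (Medium, X) with payoffs (12, 8).
Now find the simultaneous Nash equilibrium.
Delta's best replies: X→Medium; Y→Heavy.
Echo's best replies: Light→Y; Medium→Y; Heavy→Y.
Only (Heavy, Y) has each player best-responding; Nash payoffs (15, 5).
Sequential outcome (Medium, X) differs from the Nash profile (Heavy, Y).

no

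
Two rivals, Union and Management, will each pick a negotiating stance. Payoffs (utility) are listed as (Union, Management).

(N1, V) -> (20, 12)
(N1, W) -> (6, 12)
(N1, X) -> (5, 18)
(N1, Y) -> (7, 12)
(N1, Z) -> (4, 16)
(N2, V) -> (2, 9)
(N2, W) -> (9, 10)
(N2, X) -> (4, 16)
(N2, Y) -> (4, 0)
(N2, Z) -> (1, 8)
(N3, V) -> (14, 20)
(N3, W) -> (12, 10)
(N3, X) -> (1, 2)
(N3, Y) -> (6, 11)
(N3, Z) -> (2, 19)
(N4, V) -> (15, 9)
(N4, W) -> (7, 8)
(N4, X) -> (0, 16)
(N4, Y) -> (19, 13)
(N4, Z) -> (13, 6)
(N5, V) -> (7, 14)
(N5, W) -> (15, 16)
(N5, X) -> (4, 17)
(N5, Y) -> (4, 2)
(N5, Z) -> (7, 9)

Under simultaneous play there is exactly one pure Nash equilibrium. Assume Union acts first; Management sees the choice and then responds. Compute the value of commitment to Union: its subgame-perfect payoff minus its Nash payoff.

Work backward from Management's decision.
- N1: Management compares 12, 12, 18, 12, 16 and picks X; Union would get 5.
- N2: Management compares 9, 10, 16, 0, 8 and picks X; Union would get 4.
- N3: Management compares 20, 10, 2, 11, 19 and picks V; Union would get 14.
- N4: Management compares 9, 8, 16, 13, 6 and picks X; Union would get 0.
- N5: Management compares 14, 16, 17, 2, 9 and picks X; Union would get 4.
Among 5, 4, 14, 0, 4, the best is 14 at N3. Subgame-perfect outcome: (N3, V) with payoffs (14, 20).
For the simultaneous game, intersect best replies.
Union's best replies: V→N1; W→N5; X→N1; Y→N4; Z→N4.
Management's best replies: N1→X; N2→X; N3→V; N4→X; N5→X.
The unique mutual best reply is (N1, X), giving (5, 18).
Union's commitment gain: 14 − 5 = 9.

9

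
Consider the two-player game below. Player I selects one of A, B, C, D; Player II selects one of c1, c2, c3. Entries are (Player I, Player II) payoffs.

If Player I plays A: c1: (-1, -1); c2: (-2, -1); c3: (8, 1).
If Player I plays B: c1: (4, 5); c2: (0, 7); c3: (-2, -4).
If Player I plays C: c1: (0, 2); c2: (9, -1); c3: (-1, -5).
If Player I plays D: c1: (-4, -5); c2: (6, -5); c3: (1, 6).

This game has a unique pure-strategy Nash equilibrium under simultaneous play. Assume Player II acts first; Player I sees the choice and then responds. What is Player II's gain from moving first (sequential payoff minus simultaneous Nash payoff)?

Backward induction with Player II moving first.
- c1: Player I compares -1, 4, 0, -4 and picks B; Player II would get 5.
- c2: Player I compares -2, 0, 9, 6 and picks C; Player II would get -1.
- c3: Player I compares 8, -2, -1, 1 and picks A; Player II would get 1.
Maximizing over 5, -1, 1, Player II chooses c1. Subgame-perfect outcome: (B, c1) with payoffs (4, 5).
Under simultaneous play:
Player I's best replies: c1→B; c2→C; c3→A.
Player II's best replies: A→c3; B→c2; C→c1; D→c3.
The unique mutual best reply is (A, c3), giving (8, 1).
Player II's commitment gain: 5 − 1 = 4.

4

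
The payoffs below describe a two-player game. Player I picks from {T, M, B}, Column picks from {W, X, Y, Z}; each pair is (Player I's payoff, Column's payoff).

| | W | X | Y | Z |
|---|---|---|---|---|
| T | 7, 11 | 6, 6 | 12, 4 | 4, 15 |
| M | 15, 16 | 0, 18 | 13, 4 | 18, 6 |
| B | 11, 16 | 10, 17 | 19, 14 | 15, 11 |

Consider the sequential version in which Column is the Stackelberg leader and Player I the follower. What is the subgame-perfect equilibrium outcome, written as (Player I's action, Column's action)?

(B, X)

Work backward from Player I's decision.
- W: Player I compares 7, 15, 11 and picks M; Column would get 16.
- X: Player I compares 6, 0, 10 and picks B; Column would get 17.
- Y: Player I compares 12, 13, 19 and picks B; Column would get 14.
- Z: Player I compares 4, 18, 15 and picks M; Column would get 6.
Among 16, 17, 14, 6, the best is 17 at X. Subgame-perfect outcome: (B, X) with payoffs (10, 17).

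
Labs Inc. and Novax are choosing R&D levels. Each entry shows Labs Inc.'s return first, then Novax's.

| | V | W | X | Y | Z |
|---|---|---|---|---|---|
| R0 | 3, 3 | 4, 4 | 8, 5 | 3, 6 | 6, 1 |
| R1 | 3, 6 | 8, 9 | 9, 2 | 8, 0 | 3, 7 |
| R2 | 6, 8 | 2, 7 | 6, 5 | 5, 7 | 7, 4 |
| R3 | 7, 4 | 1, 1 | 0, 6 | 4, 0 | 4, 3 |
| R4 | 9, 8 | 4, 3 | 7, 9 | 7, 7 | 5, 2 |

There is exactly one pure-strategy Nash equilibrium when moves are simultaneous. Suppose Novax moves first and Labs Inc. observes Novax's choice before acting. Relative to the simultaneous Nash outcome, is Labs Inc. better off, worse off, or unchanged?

Solve by backward induction (Novax leads).
- V: BR = R4, leader payoff 8.
- W: BR = R1, leader payoff 9.
- X: BR = R1, leader payoff 2.
- Y: BR = R1, leader payoff 0.
- Z: BR = R2, leader payoff 4.
Among 8, 9, 2, 0, 4, the best is 9 at W. Subgame-perfect outcome: (R1, W) with payoffs (8, 9).
Now find the simultaneous Nash equilibrium.
Labs Inc.'s best replies: V→R4; W→R1; X→R1; Y→R1; Z→R2.
Novax's best replies: R0→Y; R1→W; R2→V; R3→X; R4→X.
The unique mutual best reply is (R1, W), giving (8, 9).
Labs Inc. earns 8 sequentially versus 8 at the Nash outcome: unchanged.

unchanged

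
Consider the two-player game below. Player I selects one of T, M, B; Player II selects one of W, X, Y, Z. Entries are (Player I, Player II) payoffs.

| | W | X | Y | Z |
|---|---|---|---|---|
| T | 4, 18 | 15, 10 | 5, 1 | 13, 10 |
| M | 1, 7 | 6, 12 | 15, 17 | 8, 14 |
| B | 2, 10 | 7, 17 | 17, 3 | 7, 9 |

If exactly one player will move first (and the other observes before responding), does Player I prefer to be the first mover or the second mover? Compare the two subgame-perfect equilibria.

first

If Player I leads: Player II's best replies are T→W, M→Y, B→X; Player I's induced payoffs 4, 15, 7; outcome (M, Y), payoffs (15, 17).
If Player II leads: Player I's best replies are W→T, X→T, Y→B, Z→T; Player II's induced payoffs 18, 10, 3, 10; outcome (T, W), payoffs (4, 18).
Player I gets 15 moving first and 4 moving second, so Player I prefers to move first.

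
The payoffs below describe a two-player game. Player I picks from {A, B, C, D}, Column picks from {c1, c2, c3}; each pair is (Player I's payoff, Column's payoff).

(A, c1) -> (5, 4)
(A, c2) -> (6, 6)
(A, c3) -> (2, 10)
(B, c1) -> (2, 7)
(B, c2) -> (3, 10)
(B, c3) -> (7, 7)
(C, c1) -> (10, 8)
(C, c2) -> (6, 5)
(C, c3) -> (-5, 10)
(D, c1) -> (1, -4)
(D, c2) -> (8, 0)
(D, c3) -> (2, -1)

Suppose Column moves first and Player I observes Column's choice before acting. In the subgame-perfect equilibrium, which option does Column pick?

Work backward from Player I's decision.
- c1: Player I compares 5, 2, 10, 1 and picks C; Column would get 8.
- c2: Player I compares 6, 3, 6, 8 and picks D; Column would get 0.
- c3: Player I compares 2, 7, -5, 2 and picks B; Column would get 7.
Column's induced payoffs are 8, 0, 7, so Column commits to c1. Subgame-perfect outcome: (C, c1) with payoffs (10, 8).

c1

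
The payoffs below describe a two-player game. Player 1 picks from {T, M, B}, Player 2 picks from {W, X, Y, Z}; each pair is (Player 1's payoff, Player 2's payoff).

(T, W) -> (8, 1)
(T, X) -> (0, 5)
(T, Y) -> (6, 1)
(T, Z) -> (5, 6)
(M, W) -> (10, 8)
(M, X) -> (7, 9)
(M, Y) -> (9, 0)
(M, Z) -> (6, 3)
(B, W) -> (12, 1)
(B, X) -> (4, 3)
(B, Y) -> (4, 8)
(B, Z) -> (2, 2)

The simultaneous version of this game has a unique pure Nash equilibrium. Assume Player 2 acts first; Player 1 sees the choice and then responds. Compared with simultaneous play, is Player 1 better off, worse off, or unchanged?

Solve by backward induction (Player 2 leads).
- W: Player 1 compares 8, 10, 12 and picks B; Player 2 would get 1.
- X: Player 1 compares 0, 7, 4 and picks M; Player 2 would get 9.
- Y: Player 1 compares 6, 9, 4 and picks M; Player 2 would get 0.
- Z: Player 1 compares 5, 6, 2 and picks M; Player 2 would get 3.
Player 2's induced payoffs are 1, 9, 0, 3, so Player 2 commits to X. Subgame-perfect outcome: (M, X) with payoffs (7, 9).
For the simultaneous game, intersect best replies.
Player 1's best replies: W→B; X→M; Y→M; Z→M.
Player 2's best replies: T→Z; M→X; B→Y.
The unique mutual best reply is (M, X), giving (7, 9).
Player 1 earns 7 sequentially versus 7 at the Nash outcome: unchanged.

unchanged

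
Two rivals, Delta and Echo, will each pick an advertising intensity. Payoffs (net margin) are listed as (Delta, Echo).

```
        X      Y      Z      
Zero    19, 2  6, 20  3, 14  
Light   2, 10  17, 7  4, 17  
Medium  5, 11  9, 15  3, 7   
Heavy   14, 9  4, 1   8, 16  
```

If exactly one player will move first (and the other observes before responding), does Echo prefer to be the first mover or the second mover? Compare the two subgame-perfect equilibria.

first

If Delta leads: Echo's best replies are Zero→Y, Light→Z, Medium→Y, Heavy→Z; Delta's induced payoffs 6, 4, 9, 8; outcome (Medium, Y), payoffs (9, 15).
If Echo leads: Delta's best replies are X→Zero, Y→Light, Z→Heavy; Echo's induced payoffs 2, 7, 16; outcome (Heavy, Z), payoffs (8, 16).
Echo gets 16 moving first and 15 moving second, so Echo prefers to move first.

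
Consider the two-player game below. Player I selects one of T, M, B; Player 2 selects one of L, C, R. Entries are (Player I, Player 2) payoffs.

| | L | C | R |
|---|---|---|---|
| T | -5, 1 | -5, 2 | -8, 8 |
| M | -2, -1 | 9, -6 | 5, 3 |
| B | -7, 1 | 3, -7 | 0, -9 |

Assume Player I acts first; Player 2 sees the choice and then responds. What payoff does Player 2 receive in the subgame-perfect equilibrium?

Player 2 best-responds to each possible Player I move:
- T: BR = R, leader payoff -8.
- M: BR = R, leader payoff 5.
- B: BR = L, leader payoff -7.
Player I's induced payoffs are -8, 5, -7, so Player I commits to M. Subgame-perfect outcome: (M, R) with payoffs (5, 3).

3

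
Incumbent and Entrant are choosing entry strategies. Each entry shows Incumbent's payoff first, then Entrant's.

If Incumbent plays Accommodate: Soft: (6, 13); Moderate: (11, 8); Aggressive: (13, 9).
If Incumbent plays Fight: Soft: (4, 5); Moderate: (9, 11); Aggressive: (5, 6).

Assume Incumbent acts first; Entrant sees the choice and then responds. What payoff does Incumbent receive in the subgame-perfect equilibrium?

Backward induction with Incumbent moving first.
- Accommodate: BR = Soft, leader payoff 6.
- Fight: BR = Moderate, leader payoff 9.
Incumbent's induced payoffs are 6, 9, so Incumbent commits to Fight. Subgame-perfect outcome: (Fight, Moderate) with payoffs (9, 11).

9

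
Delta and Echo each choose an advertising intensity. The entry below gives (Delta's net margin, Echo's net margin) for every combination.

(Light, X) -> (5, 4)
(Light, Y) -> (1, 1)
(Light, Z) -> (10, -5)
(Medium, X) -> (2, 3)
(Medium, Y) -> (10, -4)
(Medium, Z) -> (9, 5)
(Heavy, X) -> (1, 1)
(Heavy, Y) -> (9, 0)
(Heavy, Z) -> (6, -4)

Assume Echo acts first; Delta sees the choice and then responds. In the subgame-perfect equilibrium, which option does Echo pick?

Work backward from Delta's decision.
- X: Delta compares 5, 2, 1 and picks Light; Echo would get 4.
- Y: Delta compares 1, 10, 9 and picks Medium; Echo would get -4.
- Z: Delta compares 10, 9, 6 and picks Light; Echo would get -5.
Among 4, -4, -5, the best is 4 at X. Subgame-perfect outcome: (Light, X) with payoffs (5, 4).

X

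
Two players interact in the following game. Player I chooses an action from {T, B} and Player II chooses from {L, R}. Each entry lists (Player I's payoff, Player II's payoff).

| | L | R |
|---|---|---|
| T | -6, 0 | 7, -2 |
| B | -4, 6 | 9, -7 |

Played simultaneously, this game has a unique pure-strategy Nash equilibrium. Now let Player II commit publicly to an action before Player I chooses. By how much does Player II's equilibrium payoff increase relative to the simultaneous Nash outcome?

Backward induction with Player II moving first.
- L: BR = B, leader payoff 6.
- R: BR = B, leader payoff -7.
Maximizing over 6, -7, Player II chooses L. Subgame-perfect outcome: (B, L) with payoffs (-4, 6).
Under simultaneous play:
Player I's best replies: L→B; R→B.
Player II's best replies: T→L; B→L.
The unique mutual best reply is (B, L), giving (-4, 6).
Player II's commitment gain: 6 − 6 = 0.

0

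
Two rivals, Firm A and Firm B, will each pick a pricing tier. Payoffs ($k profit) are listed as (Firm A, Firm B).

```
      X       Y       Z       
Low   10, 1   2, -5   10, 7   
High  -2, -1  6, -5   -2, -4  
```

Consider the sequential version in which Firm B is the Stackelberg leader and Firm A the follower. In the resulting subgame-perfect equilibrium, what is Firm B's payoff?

7

Work backward from Firm A's decision.
- X → Firm A plays Low (best of 10, -2); Firm B gets 1.
- Y → Firm A plays High (best of 2, 6); Firm B gets -5.
- Z → Firm A plays Low (best of 10, -2); Firm B gets 7.
Maximizing over 1, -5, 7, Firm B chooses Z. Subgame-perfect outcome: (Low, Z) with payoffs (10, 7).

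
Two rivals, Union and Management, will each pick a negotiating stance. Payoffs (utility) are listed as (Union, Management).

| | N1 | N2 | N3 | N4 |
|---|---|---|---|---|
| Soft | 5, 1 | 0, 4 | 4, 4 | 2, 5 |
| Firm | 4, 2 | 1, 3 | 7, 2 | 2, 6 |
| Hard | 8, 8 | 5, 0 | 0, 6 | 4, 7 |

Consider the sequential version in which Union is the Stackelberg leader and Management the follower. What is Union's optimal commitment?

Hard

Work backward from Management's decision.
- Soft → Management plays N4 (best of 1, 4, 4, 5); Union gets 2.
- Firm → Management plays N4 (best of 2, 3, 2, 6); Union gets 2.
- Hard → Management plays N1 (best of 8, 0, 6, 7); Union gets 8.
Among 2, 2, 8, the best is 8 at Hard. Subgame-perfect outcome: (Hard, N1) with payoffs (8, 8).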